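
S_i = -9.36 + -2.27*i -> [-9.36, -11.63, -13.9, -16.17, -18.44]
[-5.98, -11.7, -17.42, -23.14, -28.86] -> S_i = -5.98 + -5.72*i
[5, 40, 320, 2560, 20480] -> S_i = 5*8^i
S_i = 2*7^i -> [2, 14, 98, 686, 4802]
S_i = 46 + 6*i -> [46, 52, 58, 64, 70]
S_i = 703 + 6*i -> [703, 709, 715, 721, 727]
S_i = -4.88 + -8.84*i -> [-4.88, -13.72, -22.56, -31.4, -40.24]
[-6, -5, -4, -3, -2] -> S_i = -6 + 1*i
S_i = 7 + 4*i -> [7, 11, 15, 19, 23]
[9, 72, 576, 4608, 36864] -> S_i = 9*8^i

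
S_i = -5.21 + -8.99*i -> [-5.21, -14.2, -23.19, -32.18, -41.17]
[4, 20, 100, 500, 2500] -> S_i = 4*5^i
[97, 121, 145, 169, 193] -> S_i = 97 + 24*i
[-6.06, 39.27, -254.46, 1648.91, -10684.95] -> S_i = -6.06*(-6.48)^i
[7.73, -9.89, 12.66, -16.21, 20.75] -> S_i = 7.73*(-1.28)^i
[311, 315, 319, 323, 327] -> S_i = 311 + 4*i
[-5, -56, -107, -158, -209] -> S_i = -5 + -51*i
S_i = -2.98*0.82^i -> [-2.98, -2.44, -2.0, -1.64, -1.35]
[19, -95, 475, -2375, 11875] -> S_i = 19*-5^i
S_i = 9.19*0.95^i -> [9.19, 8.73, 8.29, 7.88, 7.49]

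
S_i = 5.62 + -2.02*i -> [5.62, 3.6, 1.58, -0.44, -2.46]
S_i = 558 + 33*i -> [558, 591, 624, 657, 690]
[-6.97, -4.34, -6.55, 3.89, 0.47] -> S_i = Random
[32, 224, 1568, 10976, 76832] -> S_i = 32*7^i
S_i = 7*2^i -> [7, 14, 28, 56, 112]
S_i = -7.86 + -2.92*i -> [-7.86, -10.78, -13.7, -16.62, -19.54]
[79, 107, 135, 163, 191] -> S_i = 79 + 28*i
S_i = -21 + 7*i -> [-21, -14, -7, 0, 7]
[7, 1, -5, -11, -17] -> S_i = 7 + -6*i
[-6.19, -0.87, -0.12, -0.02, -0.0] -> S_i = -6.19*0.14^i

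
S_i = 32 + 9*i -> [32, 41, 50, 59, 68]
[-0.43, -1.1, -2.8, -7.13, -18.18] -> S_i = -0.43*2.55^i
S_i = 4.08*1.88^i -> [4.08, 7.67, 14.42, 27.11, 50.97]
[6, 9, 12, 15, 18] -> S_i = 6 + 3*i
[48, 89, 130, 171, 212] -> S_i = 48 + 41*i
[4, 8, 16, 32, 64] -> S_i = 4*2^i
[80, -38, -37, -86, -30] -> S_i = Random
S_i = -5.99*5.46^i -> [-5.99, -32.71, -178.57, -975.0, -5323.5]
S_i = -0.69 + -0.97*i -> [-0.69, -1.66, -2.63, -3.6, -4.57]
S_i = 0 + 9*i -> [0, 9, 18, 27, 36]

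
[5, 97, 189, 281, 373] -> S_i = 5 + 92*i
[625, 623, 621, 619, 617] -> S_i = 625 + -2*i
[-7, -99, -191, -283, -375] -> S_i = -7 + -92*i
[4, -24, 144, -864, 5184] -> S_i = 4*-6^i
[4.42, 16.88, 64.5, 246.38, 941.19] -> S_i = 4.42*3.82^i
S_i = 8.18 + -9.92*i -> [8.18, -1.74, -11.66, -21.58, -31.5]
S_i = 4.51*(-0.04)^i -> [4.51, -0.18, 0.01, -0.0, 0.0]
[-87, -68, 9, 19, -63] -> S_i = Random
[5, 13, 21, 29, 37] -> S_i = 5 + 8*i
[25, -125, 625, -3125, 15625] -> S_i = 25*-5^i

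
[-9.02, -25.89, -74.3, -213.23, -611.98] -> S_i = -9.02*2.87^i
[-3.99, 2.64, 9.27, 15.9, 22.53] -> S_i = -3.99 + 6.63*i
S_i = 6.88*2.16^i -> [6.88, 14.86, 32.1, 69.33, 149.76]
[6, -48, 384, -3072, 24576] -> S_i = 6*-8^i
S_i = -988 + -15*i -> [-988, -1003, -1018, -1033, -1048]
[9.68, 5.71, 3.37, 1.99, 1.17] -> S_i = 9.68*0.59^i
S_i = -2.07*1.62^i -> [-2.07, -3.35, -5.43, -8.8, -14.26]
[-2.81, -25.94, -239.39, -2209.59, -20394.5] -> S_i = -2.81*9.23^i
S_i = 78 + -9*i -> [78, 69, 60, 51, 42]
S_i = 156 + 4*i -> [156, 160, 164, 168, 172]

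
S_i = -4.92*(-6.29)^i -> [-4.92, 30.95, -194.66, 1224.38, -7701.36]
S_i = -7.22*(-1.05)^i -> [-7.22, 7.58, -7.96, 8.36, -8.78]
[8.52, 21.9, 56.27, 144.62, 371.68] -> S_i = 8.52*2.57^i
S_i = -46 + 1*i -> [-46, -45, -44, -43, -42]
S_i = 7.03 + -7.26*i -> [7.03, -0.23, -7.49, -14.75, -22.01]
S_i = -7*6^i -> [-7, -42, -252, -1512, -9072]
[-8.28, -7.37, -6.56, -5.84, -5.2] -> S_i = -8.28*0.89^i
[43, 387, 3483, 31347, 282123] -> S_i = 43*9^i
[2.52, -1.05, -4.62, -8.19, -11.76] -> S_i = 2.52 + -3.57*i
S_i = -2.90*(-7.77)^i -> [-2.9, 22.53, -175.08, 1360.38, -10570.17]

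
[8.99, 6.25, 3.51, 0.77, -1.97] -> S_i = 8.99 + -2.74*i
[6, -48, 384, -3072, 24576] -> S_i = 6*-8^i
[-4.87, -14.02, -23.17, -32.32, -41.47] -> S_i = -4.87 + -9.15*i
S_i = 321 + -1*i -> [321, 320, 319, 318, 317]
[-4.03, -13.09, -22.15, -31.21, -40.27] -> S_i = -4.03 + -9.06*i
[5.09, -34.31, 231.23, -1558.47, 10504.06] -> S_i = 5.09*(-6.74)^i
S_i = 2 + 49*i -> [2, 51, 100, 149, 198]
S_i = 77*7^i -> [77, 539, 3773, 26411, 184877]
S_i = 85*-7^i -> [85, -595, 4165, -29155, 204085]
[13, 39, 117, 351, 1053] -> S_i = 13*3^i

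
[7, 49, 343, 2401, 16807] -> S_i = 7*7^i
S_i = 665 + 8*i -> [665, 673, 681, 689, 697]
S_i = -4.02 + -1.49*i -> [-4.02, -5.51, -7.0, -8.49, -9.98]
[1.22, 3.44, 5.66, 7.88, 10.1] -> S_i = 1.22 + 2.22*i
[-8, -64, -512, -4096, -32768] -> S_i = -8*8^i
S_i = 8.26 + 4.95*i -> [8.26, 13.21, 18.16, 23.11, 28.06]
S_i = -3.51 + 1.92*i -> [-3.51, -1.59, 0.33, 2.25, 4.17]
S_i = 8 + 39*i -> [8, 47, 86, 125, 164]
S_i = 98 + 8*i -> [98, 106, 114, 122, 130]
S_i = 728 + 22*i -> [728, 750, 772, 794, 816]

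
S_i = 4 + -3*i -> [4, 1, -2, -5, -8]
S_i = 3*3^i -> [3, 9, 27, 81, 243]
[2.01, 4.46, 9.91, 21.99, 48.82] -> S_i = 2.01*2.22^i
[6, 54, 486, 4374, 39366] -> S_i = 6*9^i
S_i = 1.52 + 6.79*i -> [1.52, 8.31, 15.1, 21.89, 28.68]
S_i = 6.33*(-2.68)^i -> [6.33, -16.96, 45.46, -121.85, 326.54]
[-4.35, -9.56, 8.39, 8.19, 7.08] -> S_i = Random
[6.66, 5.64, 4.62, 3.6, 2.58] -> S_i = 6.66 + -1.02*i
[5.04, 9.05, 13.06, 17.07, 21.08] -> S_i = 5.04 + 4.01*i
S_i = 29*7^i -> [29, 203, 1421, 9947, 69629]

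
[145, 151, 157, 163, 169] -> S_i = 145 + 6*i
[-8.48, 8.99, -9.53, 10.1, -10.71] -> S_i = -8.48*(-1.06)^i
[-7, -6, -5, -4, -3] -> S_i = -7 + 1*i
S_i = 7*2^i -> [7, 14, 28, 56, 112]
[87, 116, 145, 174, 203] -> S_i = 87 + 29*i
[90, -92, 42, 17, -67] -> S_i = Random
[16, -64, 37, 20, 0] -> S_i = Random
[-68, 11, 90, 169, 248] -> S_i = -68 + 79*i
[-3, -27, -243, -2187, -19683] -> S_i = -3*9^i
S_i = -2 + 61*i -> [-2, 59, 120, 181, 242]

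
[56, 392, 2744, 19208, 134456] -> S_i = 56*7^i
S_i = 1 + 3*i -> [1, 4, 7, 10, 13]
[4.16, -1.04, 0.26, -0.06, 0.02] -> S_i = 4.16*(-0.25)^i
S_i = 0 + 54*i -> [0, 54, 108, 162, 216]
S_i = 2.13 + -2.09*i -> [2.13, 0.04, -2.05, -4.14, -6.23]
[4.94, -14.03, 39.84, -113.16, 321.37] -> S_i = 4.94*(-2.84)^i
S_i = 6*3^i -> [6, 18, 54, 162, 486]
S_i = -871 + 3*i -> [-871, -868, -865, -862, -859]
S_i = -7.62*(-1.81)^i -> [-7.62, 13.79, -24.96, 45.18, -81.78]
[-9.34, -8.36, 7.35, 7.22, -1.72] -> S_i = Random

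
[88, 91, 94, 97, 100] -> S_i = 88 + 3*i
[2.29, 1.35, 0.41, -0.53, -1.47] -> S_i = 2.29 + -0.94*i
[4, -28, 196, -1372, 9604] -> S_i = 4*-7^i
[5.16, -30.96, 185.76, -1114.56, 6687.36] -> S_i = 5.16*(-6.00)^i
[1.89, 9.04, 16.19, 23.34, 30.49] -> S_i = 1.89 + 7.15*i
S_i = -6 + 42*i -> [-6, 36, 78, 120, 162]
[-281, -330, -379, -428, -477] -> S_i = -281 + -49*i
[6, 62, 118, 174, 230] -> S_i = 6 + 56*i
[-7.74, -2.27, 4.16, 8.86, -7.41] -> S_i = Random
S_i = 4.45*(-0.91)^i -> [4.45, -4.05, 3.69, -3.35, 3.05]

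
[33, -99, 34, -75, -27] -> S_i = Random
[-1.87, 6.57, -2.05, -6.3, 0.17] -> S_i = Random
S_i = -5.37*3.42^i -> [-5.37, -18.37, -62.81, -214.81, -734.65]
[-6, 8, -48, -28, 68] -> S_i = Random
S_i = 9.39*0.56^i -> [9.39, 5.26, 2.94, 1.65, 0.92]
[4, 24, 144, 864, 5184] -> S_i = 4*6^i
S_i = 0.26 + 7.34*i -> [0.26, 7.6, 14.94, 22.28, 29.62]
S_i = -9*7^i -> [-9, -63, -441, -3087, -21609]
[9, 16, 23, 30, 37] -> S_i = 9 + 7*i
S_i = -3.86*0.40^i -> [-3.86, -1.54, -0.62, -0.25, -0.1]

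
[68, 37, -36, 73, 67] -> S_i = Random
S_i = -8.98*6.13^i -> [-8.98, -55.05, -337.44, -2068.51, -12679.97]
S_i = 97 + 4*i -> [97, 101, 105, 109, 113]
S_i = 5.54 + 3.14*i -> [5.54, 8.68, 11.82, 14.96, 18.1]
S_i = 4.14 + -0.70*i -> [4.14, 3.44, 2.74, 2.04, 1.34]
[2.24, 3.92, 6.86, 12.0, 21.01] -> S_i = 2.24*1.75^i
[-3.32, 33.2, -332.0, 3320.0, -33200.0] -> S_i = -3.32*(-10.00)^i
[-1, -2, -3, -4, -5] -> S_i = -1 + -1*i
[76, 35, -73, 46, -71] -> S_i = Random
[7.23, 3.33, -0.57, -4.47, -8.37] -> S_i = 7.23 + -3.90*i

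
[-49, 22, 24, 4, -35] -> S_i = Random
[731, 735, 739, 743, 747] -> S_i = 731 + 4*i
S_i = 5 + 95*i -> [5, 100, 195, 290, 385]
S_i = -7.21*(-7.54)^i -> [-7.21, 54.36, -409.9, 3090.65, -23303.47]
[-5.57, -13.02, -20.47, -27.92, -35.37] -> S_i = -5.57 + -7.45*i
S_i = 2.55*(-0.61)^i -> [2.55, -1.56, 0.95, -0.58, 0.35]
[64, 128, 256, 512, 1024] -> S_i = 64*2^i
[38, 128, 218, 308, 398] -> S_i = 38 + 90*i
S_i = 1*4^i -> [1, 4, 16, 64, 256]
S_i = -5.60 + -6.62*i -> [-5.6, -12.22, -18.84, -25.46, -32.08]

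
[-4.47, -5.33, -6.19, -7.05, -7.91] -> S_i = -4.47 + -0.86*i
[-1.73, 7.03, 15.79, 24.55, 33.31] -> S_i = -1.73 + 8.76*i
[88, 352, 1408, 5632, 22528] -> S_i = 88*4^i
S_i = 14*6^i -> [14, 84, 504, 3024, 18144]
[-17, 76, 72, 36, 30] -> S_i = Random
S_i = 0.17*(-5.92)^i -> [0.17, -1.01, 5.96, -35.27, 208.8]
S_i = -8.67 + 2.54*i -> [-8.67, -6.13, -3.59, -1.05, 1.49]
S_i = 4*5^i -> [4, 20, 100, 500, 2500]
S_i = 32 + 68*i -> [32, 100, 168, 236, 304]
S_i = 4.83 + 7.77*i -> [4.83, 12.6, 20.37, 28.14, 35.91]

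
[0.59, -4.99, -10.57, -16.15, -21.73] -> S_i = 0.59 + -5.58*i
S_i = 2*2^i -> [2, 4, 8, 16, 32]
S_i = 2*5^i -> [2, 10, 50, 250, 1250]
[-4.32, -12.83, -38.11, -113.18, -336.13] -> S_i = -4.32*2.97^i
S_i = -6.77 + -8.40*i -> [-6.77, -15.17, -23.57, -31.97, -40.37]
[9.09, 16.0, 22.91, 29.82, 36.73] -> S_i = 9.09 + 6.91*i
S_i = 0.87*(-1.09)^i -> [0.87, -0.95, 1.03, -1.13, 1.23]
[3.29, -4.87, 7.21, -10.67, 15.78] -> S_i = 3.29*(-1.48)^i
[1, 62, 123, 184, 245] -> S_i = 1 + 61*i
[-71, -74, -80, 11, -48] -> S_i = Random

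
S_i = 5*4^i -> [5, 20, 80, 320, 1280]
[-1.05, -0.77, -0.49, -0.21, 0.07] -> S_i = -1.05 + 0.28*i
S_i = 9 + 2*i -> [9, 11, 13, 15, 17]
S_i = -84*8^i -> [-84, -672, -5376, -43008, -344064]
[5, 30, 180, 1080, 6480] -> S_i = 5*6^i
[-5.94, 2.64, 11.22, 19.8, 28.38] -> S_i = -5.94 + 8.58*i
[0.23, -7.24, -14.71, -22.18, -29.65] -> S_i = 0.23 + -7.47*i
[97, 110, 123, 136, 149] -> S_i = 97 + 13*i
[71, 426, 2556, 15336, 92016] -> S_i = 71*6^i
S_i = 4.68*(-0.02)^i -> [4.68, -0.09, 0.0, -0.0, 0.0]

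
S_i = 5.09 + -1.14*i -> [5.09, 3.95, 2.81, 1.67, 0.53]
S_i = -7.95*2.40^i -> [-7.95, -19.08, -45.79, -109.9, -263.76]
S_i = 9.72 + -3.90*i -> [9.72, 5.82, 1.92, -1.98, -5.88]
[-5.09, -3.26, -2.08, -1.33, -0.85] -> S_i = -5.09*0.64^i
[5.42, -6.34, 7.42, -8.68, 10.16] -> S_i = 5.42*(-1.17)^i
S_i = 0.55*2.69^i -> [0.55, 1.48, 3.98, 10.71, 28.8]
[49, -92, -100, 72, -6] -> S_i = Random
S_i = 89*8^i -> [89, 712, 5696, 45568, 364544]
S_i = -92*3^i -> [-92, -276, -828, -2484, -7452]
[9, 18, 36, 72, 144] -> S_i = 9*2^i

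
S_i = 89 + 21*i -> [89, 110, 131, 152, 173]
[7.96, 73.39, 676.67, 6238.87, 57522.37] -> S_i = 7.96*9.22^i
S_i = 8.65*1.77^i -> [8.65, 15.31, 27.1, 47.97, 84.9]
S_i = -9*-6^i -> [-9, 54, -324, 1944, -11664]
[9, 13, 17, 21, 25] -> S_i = 9 + 4*i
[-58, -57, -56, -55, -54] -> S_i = -58 + 1*i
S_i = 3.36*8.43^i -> [3.36, 28.32, 238.78, 2012.9, 16968.74]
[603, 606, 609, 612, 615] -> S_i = 603 + 3*i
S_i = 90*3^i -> [90, 270, 810, 2430, 7290]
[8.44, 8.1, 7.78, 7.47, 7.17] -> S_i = 8.44*0.96^i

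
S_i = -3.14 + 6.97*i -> [-3.14, 3.83, 10.8, 17.77, 24.74]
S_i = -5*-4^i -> [-5, 20, -80, 320, -1280]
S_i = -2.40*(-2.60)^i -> [-2.4, 6.24, -16.22, 42.18, -109.67]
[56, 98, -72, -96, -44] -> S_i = Random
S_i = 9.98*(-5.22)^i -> [9.98, -52.1, 271.94, -1419.52, 7409.9]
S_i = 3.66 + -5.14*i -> [3.66, -1.48, -6.62, -11.76, -16.9]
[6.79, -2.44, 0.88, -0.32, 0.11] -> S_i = 6.79*(-0.36)^i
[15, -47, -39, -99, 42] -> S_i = Random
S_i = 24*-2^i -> [24, -48, 96, -192, 384]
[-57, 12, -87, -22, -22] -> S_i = Random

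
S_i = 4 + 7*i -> [4, 11, 18, 25, 32]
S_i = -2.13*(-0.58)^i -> [-2.13, 1.24, -0.72, 0.42, -0.24]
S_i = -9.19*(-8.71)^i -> [-9.19, 80.04, -697.19, 6072.53, -52891.77]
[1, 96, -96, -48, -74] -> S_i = Random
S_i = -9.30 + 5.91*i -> [-9.3, -3.39, 2.52, 8.43, 14.34]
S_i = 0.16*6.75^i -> [0.16, 1.08, 7.29, 49.21, 332.15]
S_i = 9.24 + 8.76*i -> [9.24, 18.0, 26.76, 35.52, 44.28]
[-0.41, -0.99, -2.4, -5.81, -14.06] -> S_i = -0.41*2.42^i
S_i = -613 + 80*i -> [-613, -533, -453, -373, -293]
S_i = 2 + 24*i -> [2, 26, 50, 74, 98]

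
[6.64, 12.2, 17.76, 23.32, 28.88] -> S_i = 6.64 + 5.56*i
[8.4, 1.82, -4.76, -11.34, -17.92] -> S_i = 8.40 + -6.58*i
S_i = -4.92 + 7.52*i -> [-4.92, 2.6, 10.12, 17.64, 25.16]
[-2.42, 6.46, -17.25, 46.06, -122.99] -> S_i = -2.42*(-2.67)^i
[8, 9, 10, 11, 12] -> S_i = 8 + 1*i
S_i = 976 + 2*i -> [976, 978, 980, 982, 984]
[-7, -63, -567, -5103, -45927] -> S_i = -7*9^i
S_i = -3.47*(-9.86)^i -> [-3.47, 34.21, -337.35, 3326.29, -32797.23]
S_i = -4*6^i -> [-4, -24, -144, -864, -5184]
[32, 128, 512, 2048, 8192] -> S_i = 32*4^i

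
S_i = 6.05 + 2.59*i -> [6.05, 8.64, 11.23, 13.82, 16.41]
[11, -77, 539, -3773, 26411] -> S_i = 11*-7^i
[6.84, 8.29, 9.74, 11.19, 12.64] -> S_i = 6.84 + 1.45*i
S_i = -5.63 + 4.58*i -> [-5.63, -1.05, 3.53, 8.11, 12.69]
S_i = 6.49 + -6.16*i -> [6.49, 0.33, -5.83, -11.99, -18.15]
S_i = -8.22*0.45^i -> [-8.22, -3.7, -1.66, -0.75, -0.34]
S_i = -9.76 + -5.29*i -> [-9.76, -15.05, -20.34, -25.63, -30.92]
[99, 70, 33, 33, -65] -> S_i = Random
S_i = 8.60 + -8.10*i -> [8.6, 0.5, -7.6, -15.7, -23.8]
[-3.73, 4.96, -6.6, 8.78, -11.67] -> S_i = -3.73*(-1.33)^i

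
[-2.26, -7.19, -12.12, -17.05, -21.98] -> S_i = -2.26 + -4.93*i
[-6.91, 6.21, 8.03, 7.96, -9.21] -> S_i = Random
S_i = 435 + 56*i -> [435, 491, 547, 603, 659]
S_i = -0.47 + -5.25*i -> [-0.47, -5.72, -10.97, -16.22, -21.47]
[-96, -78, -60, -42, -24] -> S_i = -96 + 18*i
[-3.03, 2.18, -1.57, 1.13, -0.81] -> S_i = -3.03*(-0.72)^i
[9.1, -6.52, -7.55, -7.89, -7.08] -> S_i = Random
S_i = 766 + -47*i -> [766, 719, 672, 625, 578]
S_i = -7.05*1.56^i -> [-7.05, -11.0, -17.16, -26.76, -41.75]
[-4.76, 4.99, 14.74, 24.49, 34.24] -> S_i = -4.76 + 9.75*i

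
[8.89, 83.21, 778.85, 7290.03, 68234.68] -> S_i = 8.89*9.36^i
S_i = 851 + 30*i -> [851, 881, 911, 941, 971]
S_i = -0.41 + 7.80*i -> [-0.41, 7.39, 15.19, 22.99, 30.79]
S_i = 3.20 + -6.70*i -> [3.2, -3.5, -10.2, -16.9, -23.6]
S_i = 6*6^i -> [6, 36, 216, 1296, 7776]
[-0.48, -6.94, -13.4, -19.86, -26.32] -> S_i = -0.48 + -6.46*i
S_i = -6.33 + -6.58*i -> [-6.33, -12.91, -19.49, -26.07, -32.65]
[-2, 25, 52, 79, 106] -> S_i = -2 + 27*i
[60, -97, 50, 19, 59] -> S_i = Random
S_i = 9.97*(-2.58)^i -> [9.97, -25.72, 66.36, -171.22, 441.75]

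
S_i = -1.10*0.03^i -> [-1.1, -0.03, -0.0, -0.0, -0.0]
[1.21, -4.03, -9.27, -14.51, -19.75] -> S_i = 1.21 + -5.24*i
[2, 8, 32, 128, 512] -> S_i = 2*4^i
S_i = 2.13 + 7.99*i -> [2.13, 10.12, 18.11, 26.1, 34.09]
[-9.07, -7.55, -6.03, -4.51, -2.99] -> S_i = -9.07 + 1.52*i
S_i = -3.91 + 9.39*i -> [-3.91, 5.48, 14.87, 24.26, 33.65]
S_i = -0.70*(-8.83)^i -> [-0.7, 6.18, -54.58, 481.93, -4255.4]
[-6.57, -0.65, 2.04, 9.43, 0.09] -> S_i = Random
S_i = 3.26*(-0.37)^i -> [3.26, -1.21, 0.45, -0.17, 0.06]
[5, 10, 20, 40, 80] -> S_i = 5*2^i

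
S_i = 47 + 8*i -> [47, 55, 63, 71, 79]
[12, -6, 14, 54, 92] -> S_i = Random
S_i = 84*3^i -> [84, 252, 756, 2268, 6804]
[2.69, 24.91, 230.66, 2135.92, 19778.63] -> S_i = 2.69*9.26^i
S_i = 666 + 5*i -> [666, 671, 676, 681, 686]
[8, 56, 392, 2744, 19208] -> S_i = 8*7^i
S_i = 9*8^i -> [9, 72, 576, 4608, 36864]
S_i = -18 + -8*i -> [-18, -26, -34, -42, -50]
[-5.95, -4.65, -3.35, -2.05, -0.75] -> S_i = -5.95 + 1.30*i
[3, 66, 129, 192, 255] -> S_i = 3 + 63*i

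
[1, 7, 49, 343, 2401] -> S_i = 1*7^i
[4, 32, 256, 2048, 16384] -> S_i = 4*8^i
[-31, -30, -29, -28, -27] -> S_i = -31 + 1*i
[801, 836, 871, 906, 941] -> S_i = 801 + 35*i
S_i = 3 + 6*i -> [3, 9, 15, 21, 27]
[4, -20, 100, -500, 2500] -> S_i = 4*-5^i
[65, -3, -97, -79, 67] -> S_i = Random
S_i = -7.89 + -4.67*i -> [-7.89, -12.56, -17.23, -21.9, -26.57]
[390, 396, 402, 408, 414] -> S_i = 390 + 6*i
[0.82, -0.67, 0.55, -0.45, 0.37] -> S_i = 0.82*(-0.82)^i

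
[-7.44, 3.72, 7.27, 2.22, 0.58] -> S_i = Random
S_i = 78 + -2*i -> [78, 76, 74, 72, 70]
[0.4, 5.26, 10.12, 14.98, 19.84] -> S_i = 0.40 + 4.86*i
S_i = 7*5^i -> [7, 35, 175, 875, 4375]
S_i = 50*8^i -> [50, 400, 3200, 25600, 204800]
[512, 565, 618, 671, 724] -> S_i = 512 + 53*i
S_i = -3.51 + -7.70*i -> [-3.51, -11.21, -18.91, -26.61, -34.31]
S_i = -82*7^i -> [-82, -574, -4018, -28126, -196882]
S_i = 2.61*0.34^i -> [2.61, 0.89, 0.3, 0.1, 0.03]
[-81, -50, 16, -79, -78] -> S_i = Random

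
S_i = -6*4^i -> [-6, -24, -96, -384, -1536]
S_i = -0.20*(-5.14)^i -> [-0.2, 1.03, -5.28, 27.16, -139.6]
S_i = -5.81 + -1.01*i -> [-5.81, -6.82, -7.83, -8.84, -9.85]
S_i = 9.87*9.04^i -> [9.87, 89.22, 806.59, 7291.59, 65916.0]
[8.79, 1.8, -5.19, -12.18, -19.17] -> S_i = 8.79 + -6.99*i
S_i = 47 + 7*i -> [47, 54, 61, 68, 75]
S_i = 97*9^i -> [97, 873, 7857, 70713, 636417]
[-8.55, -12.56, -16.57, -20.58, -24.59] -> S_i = -8.55 + -4.01*i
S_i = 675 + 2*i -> [675, 677, 679, 681, 683]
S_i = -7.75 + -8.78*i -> [-7.75, -16.53, -25.31, -34.09, -42.87]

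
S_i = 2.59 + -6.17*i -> [2.59, -3.58, -9.75, -15.92, -22.09]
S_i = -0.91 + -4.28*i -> [-0.91, -5.19, -9.47, -13.75, -18.03]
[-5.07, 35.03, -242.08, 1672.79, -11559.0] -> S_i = -5.07*(-6.91)^i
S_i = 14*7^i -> [14, 98, 686, 4802, 33614]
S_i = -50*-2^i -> [-50, 100, -200, 400, -800]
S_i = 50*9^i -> [50, 450, 4050, 36450, 328050]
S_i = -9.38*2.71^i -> [-9.38, -25.42, -68.89, -186.69, -505.92]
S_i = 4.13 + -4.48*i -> [4.13, -0.35, -4.83, -9.31, -13.79]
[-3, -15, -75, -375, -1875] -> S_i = -3*5^i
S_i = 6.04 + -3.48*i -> [6.04, 2.56, -0.92, -4.4, -7.88]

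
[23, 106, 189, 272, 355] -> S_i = 23 + 83*i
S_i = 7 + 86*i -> [7, 93, 179, 265, 351]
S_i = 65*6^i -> [65, 390, 2340, 14040, 84240]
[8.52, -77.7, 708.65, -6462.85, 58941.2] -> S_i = 8.52*(-9.12)^i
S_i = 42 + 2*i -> [42, 44, 46, 48, 50]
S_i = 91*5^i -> [91, 455, 2275, 11375, 56875]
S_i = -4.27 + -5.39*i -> [-4.27, -9.66, -15.05, -20.44, -25.83]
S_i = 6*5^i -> [6, 30, 150, 750, 3750]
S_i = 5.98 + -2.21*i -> [5.98, 3.77, 1.56, -0.65, -2.86]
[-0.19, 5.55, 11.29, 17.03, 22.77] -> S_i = -0.19 + 5.74*i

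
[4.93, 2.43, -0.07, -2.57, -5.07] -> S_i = 4.93 + -2.50*i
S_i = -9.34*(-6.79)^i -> [-9.34, 63.42, -430.61, 2923.86, -19852.99]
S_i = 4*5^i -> [4, 20, 100, 500, 2500]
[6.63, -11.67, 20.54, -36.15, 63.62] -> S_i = 6.63*(-1.76)^i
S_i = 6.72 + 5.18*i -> [6.72, 11.9, 17.08, 22.26, 27.44]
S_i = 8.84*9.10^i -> [8.84, 80.44, 732.04, 6661.57, 60620.27]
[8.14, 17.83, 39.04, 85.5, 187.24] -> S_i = 8.14*2.19^i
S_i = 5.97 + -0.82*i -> [5.97, 5.15, 4.33, 3.51, 2.69]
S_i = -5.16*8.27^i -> [-5.16, -42.67, -352.91, -2918.54, -24136.36]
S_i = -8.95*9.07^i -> [-8.95, -81.18, -736.27, -6677.98, -60569.25]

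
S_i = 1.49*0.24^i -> [1.49, 0.36, 0.09, 0.02, 0.0]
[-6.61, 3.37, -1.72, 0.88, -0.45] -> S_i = -6.61*(-0.51)^i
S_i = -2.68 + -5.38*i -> [-2.68, -8.06, -13.44, -18.82, -24.2]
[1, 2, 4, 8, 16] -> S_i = 1*2^i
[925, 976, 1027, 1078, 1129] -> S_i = 925 + 51*i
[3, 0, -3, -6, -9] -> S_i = 3 + -3*i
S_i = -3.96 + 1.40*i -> [-3.96, -2.56, -1.16, 0.24, 1.64]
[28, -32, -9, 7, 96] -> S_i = Random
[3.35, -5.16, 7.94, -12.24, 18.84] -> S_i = 3.35*(-1.54)^i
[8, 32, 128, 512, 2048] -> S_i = 8*4^i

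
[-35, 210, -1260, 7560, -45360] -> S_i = -35*-6^i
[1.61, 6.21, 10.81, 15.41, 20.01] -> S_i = 1.61 + 4.60*i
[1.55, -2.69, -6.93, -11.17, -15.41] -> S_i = 1.55 + -4.24*i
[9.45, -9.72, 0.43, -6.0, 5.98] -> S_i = Random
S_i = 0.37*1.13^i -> [0.37, 0.42, 0.47, 0.53, 0.6]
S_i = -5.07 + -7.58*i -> [-5.07, -12.65, -20.23, -27.81, -35.39]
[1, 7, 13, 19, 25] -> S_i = 1 + 6*i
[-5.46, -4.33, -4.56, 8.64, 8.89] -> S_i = Random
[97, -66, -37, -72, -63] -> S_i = Random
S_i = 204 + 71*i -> [204, 275, 346, 417, 488]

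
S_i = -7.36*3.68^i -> [-7.36, -27.08, -99.67, -366.79, -1349.8]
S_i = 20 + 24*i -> [20, 44, 68, 92, 116]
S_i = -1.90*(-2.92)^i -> [-1.9, 5.55, -16.2, 47.3, -138.13]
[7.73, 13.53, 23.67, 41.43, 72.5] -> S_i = 7.73*1.75^i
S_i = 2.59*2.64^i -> [2.59, 6.84, 18.05, 47.66, 125.81]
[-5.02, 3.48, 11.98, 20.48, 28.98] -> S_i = -5.02 + 8.50*i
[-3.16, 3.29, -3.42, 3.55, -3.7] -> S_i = -3.16*(-1.04)^i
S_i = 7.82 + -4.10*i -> [7.82, 3.72, -0.38, -4.48, -8.58]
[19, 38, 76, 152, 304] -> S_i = 19*2^i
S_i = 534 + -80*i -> [534, 454, 374, 294, 214]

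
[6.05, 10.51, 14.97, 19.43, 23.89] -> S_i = 6.05 + 4.46*i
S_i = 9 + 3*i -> [9, 12, 15, 18, 21]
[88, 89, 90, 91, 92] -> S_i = 88 + 1*i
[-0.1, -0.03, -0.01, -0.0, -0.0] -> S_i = -0.10*0.34^i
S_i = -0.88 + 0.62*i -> [-0.88, -0.26, 0.36, 0.98, 1.6]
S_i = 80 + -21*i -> [80, 59, 38, 17, -4]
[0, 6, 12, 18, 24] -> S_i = 0 + 6*i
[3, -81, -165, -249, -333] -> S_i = 3 + -84*i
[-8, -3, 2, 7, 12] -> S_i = -8 + 5*i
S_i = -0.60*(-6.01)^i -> [-0.6, 3.61, -21.67, 130.25, -782.8]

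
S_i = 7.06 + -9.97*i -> [7.06, -2.91, -12.88, -22.85, -32.82]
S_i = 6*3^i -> [6, 18, 54, 162, 486]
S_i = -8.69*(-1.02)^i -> [-8.69, 8.86, -9.04, 9.22, -9.41]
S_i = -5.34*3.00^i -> [-5.34, -16.02, -48.06, -144.18, -432.54]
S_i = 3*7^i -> [3, 21, 147, 1029, 7203]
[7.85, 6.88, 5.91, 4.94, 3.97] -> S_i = 7.85 + -0.97*i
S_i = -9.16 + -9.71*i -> [-9.16, -18.87, -28.58, -38.29, -48.0]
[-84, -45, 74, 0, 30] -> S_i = Random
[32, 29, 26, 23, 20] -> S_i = 32 + -3*i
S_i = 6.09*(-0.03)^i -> [6.09, -0.18, 0.01, -0.0, 0.0]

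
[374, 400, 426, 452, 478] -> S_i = 374 + 26*i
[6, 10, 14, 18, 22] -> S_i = 6 + 4*i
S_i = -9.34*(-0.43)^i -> [-9.34, 4.02, -1.73, 0.74, -0.32]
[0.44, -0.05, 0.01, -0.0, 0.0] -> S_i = 0.44*(-0.11)^i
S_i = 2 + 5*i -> [2, 7, 12, 17, 22]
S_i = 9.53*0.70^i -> [9.53, 6.67, 4.67, 3.27, 2.29]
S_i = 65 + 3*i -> [65, 68, 71, 74, 77]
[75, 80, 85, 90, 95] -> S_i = 75 + 5*i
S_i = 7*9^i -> [7, 63, 567, 5103, 45927]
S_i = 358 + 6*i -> [358, 364, 370, 376, 382]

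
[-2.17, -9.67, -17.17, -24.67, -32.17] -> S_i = -2.17 + -7.50*i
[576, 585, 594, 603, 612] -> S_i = 576 + 9*i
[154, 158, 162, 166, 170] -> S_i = 154 + 4*i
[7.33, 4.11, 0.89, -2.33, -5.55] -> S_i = 7.33 + -3.22*i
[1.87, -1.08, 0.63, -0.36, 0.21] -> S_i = 1.87*(-0.58)^i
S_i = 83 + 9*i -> [83, 92, 101, 110, 119]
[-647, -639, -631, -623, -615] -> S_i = -647 + 8*i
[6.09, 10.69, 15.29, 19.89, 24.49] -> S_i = 6.09 + 4.60*i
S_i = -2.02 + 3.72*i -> [-2.02, 1.7, 5.42, 9.14, 12.86]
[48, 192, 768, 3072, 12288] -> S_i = 48*4^i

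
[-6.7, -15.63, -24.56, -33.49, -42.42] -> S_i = -6.70 + -8.93*i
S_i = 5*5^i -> [5, 25, 125, 625, 3125]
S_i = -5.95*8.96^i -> [-5.95, -53.31, -477.68, -4279.97, -38348.56]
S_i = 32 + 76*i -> [32, 108, 184, 260, 336]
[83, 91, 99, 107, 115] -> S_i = 83 + 8*i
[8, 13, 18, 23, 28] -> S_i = 8 + 5*i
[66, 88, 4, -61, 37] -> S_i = Random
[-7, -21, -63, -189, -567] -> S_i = -7*3^i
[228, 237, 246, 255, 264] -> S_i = 228 + 9*i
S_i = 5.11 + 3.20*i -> [5.11, 8.31, 11.51, 14.71, 17.91]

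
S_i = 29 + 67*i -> [29, 96, 163, 230, 297]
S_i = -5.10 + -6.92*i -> [-5.1, -12.02, -18.94, -25.86, -32.78]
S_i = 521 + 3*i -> [521, 524, 527, 530, 533]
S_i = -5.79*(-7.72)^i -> [-5.79, 44.7, -345.07, 2663.98, -20565.9]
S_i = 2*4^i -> [2, 8, 32, 128, 512]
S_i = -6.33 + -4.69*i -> [-6.33, -11.02, -15.71, -20.4, -25.09]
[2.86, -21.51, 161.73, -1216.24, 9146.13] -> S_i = 2.86*(-7.52)^i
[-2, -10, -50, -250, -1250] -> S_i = -2*5^i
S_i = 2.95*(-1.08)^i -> [2.95, -3.19, 3.44, -3.72, 4.01]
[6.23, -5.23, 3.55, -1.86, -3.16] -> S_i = Random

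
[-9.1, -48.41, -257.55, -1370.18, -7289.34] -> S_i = -9.10*5.32^i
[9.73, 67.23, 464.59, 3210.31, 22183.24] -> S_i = 9.73*6.91^i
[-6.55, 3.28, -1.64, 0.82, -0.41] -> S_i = -6.55*(-0.50)^i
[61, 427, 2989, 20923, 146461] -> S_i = 61*7^i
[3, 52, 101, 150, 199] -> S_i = 3 + 49*i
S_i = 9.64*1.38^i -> [9.64, 13.3, 18.36, 25.33, 34.96]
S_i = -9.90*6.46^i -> [-9.9, -63.95, -413.14, -2668.9, -17241.11]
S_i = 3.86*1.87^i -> [3.86, 7.22, 13.5, 25.24, 47.2]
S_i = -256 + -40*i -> [-256, -296, -336, -376, -416]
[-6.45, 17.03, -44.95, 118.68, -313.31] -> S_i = -6.45*(-2.64)^i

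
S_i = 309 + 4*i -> [309, 313, 317, 321, 325]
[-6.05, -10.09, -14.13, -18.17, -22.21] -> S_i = -6.05 + -4.04*i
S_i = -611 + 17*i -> [-611, -594, -577, -560, -543]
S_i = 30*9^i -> [30, 270, 2430, 21870, 196830]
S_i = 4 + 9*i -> [4, 13, 22, 31, 40]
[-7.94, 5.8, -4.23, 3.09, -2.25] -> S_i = -7.94*(-0.73)^i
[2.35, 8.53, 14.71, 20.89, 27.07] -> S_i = 2.35 + 6.18*i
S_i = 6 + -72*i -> [6, -66, -138, -210, -282]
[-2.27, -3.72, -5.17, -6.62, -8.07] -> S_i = -2.27 + -1.45*i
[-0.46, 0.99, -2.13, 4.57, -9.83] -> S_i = -0.46*(-2.15)^i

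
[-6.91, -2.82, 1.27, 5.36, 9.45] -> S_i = -6.91 + 4.09*i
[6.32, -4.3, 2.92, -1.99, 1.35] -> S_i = 6.32*(-0.68)^i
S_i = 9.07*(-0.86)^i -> [9.07, -7.8, 6.71, -5.77, 4.96]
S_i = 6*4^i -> [6, 24, 96, 384, 1536]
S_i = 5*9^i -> [5, 45, 405, 3645, 32805]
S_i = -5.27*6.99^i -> [-5.27, -36.84, -257.49, -1799.87, -12581.12]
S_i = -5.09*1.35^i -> [-5.09, -6.87, -9.28, -12.52, -16.91]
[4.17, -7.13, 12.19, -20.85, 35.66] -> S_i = 4.17*(-1.71)^i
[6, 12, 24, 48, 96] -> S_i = 6*2^i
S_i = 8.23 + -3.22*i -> [8.23, 5.01, 1.79, -1.43, -4.65]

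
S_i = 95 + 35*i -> [95, 130, 165, 200, 235]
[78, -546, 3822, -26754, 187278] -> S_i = 78*-7^i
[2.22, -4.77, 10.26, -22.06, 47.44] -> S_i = 2.22*(-2.15)^i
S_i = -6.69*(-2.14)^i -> [-6.69, 14.32, -30.64, 65.56, -140.31]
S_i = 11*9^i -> [11, 99, 891, 8019, 72171]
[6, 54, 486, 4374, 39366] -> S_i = 6*9^i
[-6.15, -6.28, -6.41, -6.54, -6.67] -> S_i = -6.15 + -0.13*i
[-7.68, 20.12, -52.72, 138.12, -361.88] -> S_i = -7.68*(-2.62)^i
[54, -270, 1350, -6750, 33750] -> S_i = 54*-5^i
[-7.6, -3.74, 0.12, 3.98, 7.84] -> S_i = -7.60 + 3.86*i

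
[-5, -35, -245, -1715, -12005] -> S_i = -5*7^i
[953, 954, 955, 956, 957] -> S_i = 953 + 1*i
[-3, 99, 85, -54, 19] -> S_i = Random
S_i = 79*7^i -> [79, 553, 3871, 27097, 189679]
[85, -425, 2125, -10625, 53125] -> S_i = 85*-5^i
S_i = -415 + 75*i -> [-415, -340, -265, -190, -115]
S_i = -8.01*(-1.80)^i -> [-8.01, 14.42, -25.95, 46.71, -84.09]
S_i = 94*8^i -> [94, 752, 6016, 48128, 385024]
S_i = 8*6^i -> [8, 48, 288, 1728, 10368]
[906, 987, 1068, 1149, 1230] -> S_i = 906 + 81*i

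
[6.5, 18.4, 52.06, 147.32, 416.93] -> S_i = 6.50*2.83^i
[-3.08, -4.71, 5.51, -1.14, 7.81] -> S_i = Random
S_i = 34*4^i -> [34, 136, 544, 2176, 8704]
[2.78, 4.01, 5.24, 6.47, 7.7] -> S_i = 2.78 + 1.23*i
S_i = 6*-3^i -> [6, -18, 54, -162, 486]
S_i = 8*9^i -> [8, 72, 648, 5832, 52488]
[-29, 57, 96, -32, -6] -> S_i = Random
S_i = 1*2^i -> [1, 2, 4, 8, 16]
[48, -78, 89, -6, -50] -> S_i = Random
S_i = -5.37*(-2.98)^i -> [-5.37, 16.0, -47.69, 142.11, -423.49]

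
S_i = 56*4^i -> [56, 224, 896, 3584, 14336]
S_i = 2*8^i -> [2, 16, 128, 1024, 8192]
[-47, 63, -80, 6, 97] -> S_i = Random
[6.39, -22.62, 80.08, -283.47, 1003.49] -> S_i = 6.39*(-3.54)^i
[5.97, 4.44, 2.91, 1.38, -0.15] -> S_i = 5.97 + -1.53*i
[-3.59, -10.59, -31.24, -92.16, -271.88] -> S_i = -3.59*2.95^i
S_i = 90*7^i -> [90, 630, 4410, 30870, 216090]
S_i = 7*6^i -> [7, 42, 252, 1512, 9072]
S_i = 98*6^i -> [98, 588, 3528, 21168, 127008]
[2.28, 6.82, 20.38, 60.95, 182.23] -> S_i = 2.28*2.99^i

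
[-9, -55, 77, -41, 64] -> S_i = Random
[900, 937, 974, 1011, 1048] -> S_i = 900 + 37*i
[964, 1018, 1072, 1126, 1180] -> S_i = 964 + 54*i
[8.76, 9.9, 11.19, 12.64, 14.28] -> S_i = 8.76*1.13^i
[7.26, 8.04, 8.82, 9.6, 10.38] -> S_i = 7.26 + 0.78*i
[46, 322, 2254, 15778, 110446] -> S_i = 46*7^i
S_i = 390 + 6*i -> [390, 396, 402, 408, 414]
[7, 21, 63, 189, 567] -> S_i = 7*3^i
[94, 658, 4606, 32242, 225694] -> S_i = 94*7^i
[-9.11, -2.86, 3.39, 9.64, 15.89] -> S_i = -9.11 + 6.25*i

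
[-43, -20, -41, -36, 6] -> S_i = Random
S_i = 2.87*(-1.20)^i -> [2.87, -3.44, 4.13, -4.96, 5.95]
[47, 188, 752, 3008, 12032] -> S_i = 47*4^i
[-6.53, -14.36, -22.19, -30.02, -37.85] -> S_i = -6.53 + -7.83*i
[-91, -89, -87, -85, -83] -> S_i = -91 + 2*i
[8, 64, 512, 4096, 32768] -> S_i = 8*8^i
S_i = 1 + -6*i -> [1, -5, -11, -17, -23]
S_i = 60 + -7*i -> [60, 53, 46, 39, 32]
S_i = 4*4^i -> [4, 16, 64, 256, 1024]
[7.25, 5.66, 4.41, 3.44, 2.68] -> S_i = 7.25*0.78^i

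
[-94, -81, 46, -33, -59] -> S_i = Random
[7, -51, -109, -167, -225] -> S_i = 7 + -58*i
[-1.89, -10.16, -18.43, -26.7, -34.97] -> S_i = -1.89 + -8.27*i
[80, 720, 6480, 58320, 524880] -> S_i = 80*9^i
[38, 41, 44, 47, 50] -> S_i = 38 + 3*i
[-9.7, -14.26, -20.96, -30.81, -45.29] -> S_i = -9.70*1.47^i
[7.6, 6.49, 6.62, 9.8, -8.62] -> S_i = Random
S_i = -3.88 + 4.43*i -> [-3.88, 0.55, 4.98, 9.41, 13.84]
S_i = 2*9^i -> [2, 18, 162, 1458, 13122]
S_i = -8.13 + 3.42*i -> [-8.13, -4.71, -1.29, 2.13, 5.55]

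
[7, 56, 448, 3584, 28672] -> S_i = 7*8^i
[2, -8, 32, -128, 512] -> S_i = 2*-4^i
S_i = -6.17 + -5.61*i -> [-6.17, -11.78, -17.39, -23.0, -28.61]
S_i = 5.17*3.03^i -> [5.17, 15.67, 47.47, 143.82, 435.77]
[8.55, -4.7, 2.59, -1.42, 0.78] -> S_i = 8.55*(-0.55)^i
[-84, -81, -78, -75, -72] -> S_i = -84 + 3*i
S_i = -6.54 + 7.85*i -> [-6.54, 1.31, 9.16, 17.01, 24.86]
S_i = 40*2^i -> [40, 80, 160, 320, 640]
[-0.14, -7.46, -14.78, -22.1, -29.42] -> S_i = -0.14 + -7.32*i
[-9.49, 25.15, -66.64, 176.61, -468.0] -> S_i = -9.49*(-2.65)^i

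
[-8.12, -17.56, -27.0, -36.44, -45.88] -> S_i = -8.12 + -9.44*i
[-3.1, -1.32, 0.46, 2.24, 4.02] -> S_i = -3.10 + 1.78*i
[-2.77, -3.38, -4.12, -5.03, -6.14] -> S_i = -2.77*1.22^i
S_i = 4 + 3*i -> [4, 7, 10, 13, 16]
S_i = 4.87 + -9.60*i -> [4.87, -4.73, -14.33, -23.93, -33.53]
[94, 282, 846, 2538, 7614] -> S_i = 94*3^i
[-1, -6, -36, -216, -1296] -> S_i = -1*6^i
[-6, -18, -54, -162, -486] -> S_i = -6*3^i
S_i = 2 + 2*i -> [2, 4, 6, 8, 10]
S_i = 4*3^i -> [4, 12, 36, 108, 324]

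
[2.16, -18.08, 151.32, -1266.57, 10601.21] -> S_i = 2.16*(-8.37)^i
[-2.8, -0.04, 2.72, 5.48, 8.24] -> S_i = -2.80 + 2.76*i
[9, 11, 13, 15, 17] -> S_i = 9 + 2*i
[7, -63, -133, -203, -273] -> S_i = 7 + -70*i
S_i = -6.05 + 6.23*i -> [-6.05, 0.18, 6.41, 12.64, 18.87]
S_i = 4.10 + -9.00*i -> [4.1, -4.9, -13.9, -22.9, -31.9]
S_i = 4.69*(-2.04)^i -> [4.69, -9.57, 19.52, -39.82, 81.23]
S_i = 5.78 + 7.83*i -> [5.78, 13.61, 21.44, 29.27, 37.1]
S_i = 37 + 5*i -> [37, 42, 47, 52, 57]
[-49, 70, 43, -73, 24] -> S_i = Random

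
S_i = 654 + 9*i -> [654, 663, 672, 681, 690]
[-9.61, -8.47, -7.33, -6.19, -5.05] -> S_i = -9.61 + 1.14*i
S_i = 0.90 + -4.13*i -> [0.9, -3.23, -7.36, -11.49, -15.62]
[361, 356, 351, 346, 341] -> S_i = 361 + -5*i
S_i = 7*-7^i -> [7, -49, 343, -2401, 16807]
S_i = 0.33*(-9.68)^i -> [0.33, -3.19, 30.92, -299.32, 2897.45]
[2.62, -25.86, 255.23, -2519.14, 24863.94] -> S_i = 2.62*(-9.87)^i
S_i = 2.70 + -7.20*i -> [2.7, -4.5, -11.7, -18.9, -26.1]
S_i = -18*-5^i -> [-18, 90, -450, 2250, -11250]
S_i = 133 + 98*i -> [133, 231, 329, 427, 525]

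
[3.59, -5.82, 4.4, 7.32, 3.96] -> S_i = Random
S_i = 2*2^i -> [2, 4, 8, 16, 32]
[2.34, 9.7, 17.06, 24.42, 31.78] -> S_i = 2.34 + 7.36*i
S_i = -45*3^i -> [-45, -135, -405, -1215, -3645]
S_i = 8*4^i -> [8, 32, 128, 512, 2048]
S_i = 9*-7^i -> [9, -63, 441, -3087, 21609]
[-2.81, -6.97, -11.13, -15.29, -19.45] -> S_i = -2.81 + -4.16*i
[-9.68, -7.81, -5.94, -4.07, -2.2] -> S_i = -9.68 + 1.87*i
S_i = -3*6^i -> [-3, -18, -108, -648, -3888]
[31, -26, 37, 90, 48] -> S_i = Random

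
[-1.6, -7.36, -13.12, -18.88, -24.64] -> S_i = -1.60 + -5.76*i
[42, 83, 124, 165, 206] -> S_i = 42 + 41*i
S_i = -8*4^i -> [-8, -32, -128, -512, -2048]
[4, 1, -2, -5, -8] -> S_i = 4 + -3*i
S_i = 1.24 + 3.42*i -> [1.24, 4.66, 8.08, 11.5, 14.92]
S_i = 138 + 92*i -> [138, 230, 322, 414, 506]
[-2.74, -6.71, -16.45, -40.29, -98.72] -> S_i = -2.74*2.45^i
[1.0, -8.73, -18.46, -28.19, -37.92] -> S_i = 1.00 + -9.73*i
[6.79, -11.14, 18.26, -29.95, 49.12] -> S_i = 6.79*(-1.64)^i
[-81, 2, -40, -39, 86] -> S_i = Random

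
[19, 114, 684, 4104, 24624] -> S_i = 19*6^i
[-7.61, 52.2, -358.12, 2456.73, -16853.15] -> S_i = -7.61*(-6.86)^i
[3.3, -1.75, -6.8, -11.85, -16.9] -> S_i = 3.30 + -5.05*i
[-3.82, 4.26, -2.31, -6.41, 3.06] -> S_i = Random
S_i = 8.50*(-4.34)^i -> [8.5, -36.89, 160.1, -694.85, 3015.63]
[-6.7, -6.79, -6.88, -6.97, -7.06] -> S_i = -6.70 + -0.09*i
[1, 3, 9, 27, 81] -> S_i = 1*3^i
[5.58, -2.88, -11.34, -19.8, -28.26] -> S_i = 5.58 + -8.46*i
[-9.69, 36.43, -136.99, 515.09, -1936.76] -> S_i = -9.69*(-3.76)^i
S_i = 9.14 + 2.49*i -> [9.14, 11.63, 14.12, 16.61, 19.1]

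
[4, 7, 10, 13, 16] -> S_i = 4 + 3*i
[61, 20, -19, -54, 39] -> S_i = Random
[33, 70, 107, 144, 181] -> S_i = 33 + 37*i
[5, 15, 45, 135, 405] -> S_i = 5*3^i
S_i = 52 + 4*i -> [52, 56, 60, 64, 68]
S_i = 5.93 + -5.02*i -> [5.93, 0.91, -4.11, -9.13, -14.15]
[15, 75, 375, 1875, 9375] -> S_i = 15*5^i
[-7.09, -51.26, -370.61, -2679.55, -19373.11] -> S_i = -7.09*7.23^i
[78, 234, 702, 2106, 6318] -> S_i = 78*3^i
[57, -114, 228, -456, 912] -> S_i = 57*-2^i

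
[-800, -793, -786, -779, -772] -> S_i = -800 + 7*i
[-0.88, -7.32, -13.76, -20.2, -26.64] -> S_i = -0.88 + -6.44*i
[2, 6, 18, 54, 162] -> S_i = 2*3^i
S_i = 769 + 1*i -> [769, 770, 771, 772, 773]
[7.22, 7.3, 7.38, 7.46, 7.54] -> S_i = 7.22 + 0.08*i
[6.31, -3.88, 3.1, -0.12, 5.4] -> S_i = Random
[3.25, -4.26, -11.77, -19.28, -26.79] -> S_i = 3.25 + -7.51*i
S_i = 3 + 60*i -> [3, 63, 123, 183, 243]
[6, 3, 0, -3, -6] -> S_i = 6 + -3*i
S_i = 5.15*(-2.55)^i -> [5.15, -13.13, 33.49, -85.39, 217.75]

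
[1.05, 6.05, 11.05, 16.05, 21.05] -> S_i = 1.05 + 5.00*i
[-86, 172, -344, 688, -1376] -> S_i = -86*-2^i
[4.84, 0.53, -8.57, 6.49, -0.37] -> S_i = Random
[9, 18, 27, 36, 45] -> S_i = 9 + 9*i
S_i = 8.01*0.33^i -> [8.01, 2.64, 0.87, 0.29, 0.09]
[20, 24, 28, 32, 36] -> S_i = 20 + 4*i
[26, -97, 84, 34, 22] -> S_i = Random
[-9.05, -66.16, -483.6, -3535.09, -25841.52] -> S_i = -9.05*7.31^i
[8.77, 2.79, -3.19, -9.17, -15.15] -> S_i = 8.77 + -5.98*i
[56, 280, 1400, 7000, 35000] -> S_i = 56*5^i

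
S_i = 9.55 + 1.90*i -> [9.55, 11.45, 13.35, 15.25, 17.15]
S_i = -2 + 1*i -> [-2, -1, 0, 1, 2]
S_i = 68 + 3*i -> [68, 71, 74, 77, 80]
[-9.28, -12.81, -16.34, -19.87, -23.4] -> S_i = -9.28 + -3.53*i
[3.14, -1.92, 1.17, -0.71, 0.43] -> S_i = 3.14*(-0.61)^i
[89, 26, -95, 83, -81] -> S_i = Random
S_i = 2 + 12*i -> [2, 14, 26, 38, 50]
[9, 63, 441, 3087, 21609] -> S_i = 9*7^i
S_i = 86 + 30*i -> [86, 116, 146, 176, 206]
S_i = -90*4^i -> [-90, -360, -1440, -5760, -23040]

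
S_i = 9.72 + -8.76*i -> [9.72, 0.96, -7.8, -16.56, -25.32]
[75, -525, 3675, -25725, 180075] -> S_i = 75*-7^i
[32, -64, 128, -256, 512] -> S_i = 32*-2^i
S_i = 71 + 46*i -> [71, 117, 163, 209, 255]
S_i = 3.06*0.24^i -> [3.06, 0.73, 0.18, 0.04, 0.01]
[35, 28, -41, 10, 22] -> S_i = Random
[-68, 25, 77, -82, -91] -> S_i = Random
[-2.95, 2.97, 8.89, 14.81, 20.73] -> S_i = -2.95 + 5.92*i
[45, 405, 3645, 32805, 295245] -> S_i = 45*9^i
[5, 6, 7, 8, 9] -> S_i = 5 + 1*i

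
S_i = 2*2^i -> [2, 4, 8, 16, 32]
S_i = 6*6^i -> [6, 36, 216, 1296, 7776]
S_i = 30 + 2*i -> [30, 32, 34, 36, 38]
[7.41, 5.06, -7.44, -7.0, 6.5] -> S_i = Random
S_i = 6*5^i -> [6, 30, 150, 750, 3750]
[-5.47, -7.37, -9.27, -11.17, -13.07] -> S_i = -5.47 + -1.90*i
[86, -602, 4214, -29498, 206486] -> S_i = 86*-7^i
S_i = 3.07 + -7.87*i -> [3.07, -4.8, -12.67, -20.54, -28.41]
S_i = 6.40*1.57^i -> [6.4, 10.05, 15.78, 24.77, 38.88]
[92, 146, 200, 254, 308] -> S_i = 92 + 54*i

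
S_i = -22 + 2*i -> [-22, -20, -18, -16, -14]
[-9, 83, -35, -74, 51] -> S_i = Random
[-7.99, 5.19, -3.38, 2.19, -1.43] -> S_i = -7.99*(-0.65)^i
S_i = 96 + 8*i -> [96, 104, 112, 120, 128]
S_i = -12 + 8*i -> [-12, -4, 4, 12, 20]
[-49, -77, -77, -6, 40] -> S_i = Random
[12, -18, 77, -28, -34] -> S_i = Random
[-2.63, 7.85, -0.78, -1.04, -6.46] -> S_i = Random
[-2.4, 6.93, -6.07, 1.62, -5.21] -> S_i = Random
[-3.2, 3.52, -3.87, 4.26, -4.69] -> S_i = -3.20*(-1.10)^i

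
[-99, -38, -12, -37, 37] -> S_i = Random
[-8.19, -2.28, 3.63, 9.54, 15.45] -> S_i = -8.19 + 5.91*i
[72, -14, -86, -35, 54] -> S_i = Random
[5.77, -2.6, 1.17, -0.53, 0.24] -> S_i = 5.77*(-0.45)^i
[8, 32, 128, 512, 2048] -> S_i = 8*4^i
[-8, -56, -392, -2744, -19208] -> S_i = -8*7^i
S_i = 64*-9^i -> [64, -576, 5184, -46656, 419904]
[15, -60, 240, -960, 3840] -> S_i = 15*-4^i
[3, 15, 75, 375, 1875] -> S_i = 3*5^i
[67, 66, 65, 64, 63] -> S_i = 67 + -1*i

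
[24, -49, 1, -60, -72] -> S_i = Random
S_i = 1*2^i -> [1, 2, 4, 8, 16]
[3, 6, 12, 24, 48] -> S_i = 3*2^i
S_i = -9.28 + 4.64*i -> [-9.28, -4.64, 0.0, 4.64, 9.28]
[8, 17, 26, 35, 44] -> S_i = 8 + 9*i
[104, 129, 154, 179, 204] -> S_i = 104 + 25*i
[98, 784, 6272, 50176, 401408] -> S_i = 98*8^i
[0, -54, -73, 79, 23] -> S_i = Random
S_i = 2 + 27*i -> [2, 29, 56, 83, 110]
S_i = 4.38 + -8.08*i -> [4.38, -3.7, -11.78, -19.86, -27.94]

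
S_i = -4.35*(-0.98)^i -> [-4.35, 4.26, -4.18, 4.09, -4.01]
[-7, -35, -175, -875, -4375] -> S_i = -7*5^i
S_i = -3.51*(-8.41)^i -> [-3.51, 29.52, -248.26, 2087.83, -17558.65]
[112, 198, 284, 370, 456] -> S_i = 112 + 86*i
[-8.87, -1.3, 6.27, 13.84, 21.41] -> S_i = -8.87 + 7.57*i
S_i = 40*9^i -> [40, 360, 3240, 29160, 262440]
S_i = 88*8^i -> [88, 704, 5632, 45056, 360448]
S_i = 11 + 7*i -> [11, 18, 25, 32, 39]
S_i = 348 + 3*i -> [348, 351, 354, 357, 360]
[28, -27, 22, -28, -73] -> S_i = Random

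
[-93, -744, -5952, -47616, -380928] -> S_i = -93*8^i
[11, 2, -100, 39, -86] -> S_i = Random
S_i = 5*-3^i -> [5, -15, 45, -135, 405]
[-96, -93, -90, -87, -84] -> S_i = -96 + 3*i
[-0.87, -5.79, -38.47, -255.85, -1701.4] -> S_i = -0.87*6.65^i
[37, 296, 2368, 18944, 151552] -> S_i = 37*8^i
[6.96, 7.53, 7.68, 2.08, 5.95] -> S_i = Random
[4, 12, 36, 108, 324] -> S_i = 4*3^i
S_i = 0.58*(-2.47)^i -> [0.58, -1.43, 3.54, -8.74, 21.59]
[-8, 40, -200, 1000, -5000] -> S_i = -8*-5^i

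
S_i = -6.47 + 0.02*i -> [-6.47, -6.45, -6.43, -6.41, -6.39]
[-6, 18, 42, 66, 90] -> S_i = -6 + 24*i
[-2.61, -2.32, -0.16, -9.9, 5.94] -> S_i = Random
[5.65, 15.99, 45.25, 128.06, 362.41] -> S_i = 5.65*2.83^i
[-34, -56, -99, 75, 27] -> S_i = Random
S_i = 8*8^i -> [8, 64, 512, 4096, 32768]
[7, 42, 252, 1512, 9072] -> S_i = 7*6^i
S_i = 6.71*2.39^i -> [6.71, 16.04, 38.33, 91.6, 218.93]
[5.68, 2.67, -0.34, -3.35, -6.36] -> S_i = 5.68 + -3.01*i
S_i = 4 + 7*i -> [4, 11, 18, 25, 32]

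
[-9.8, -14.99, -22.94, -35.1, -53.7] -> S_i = -9.80*1.53^i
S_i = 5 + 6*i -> [5, 11, 17, 23, 29]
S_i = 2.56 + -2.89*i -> [2.56, -0.33, -3.22, -6.11, -9.0]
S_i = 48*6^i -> [48, 288, 1728, 10368, 62208]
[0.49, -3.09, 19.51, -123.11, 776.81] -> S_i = 0.49*(-6.31)^i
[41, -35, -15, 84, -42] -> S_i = Random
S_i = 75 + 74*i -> [75, 149, 223, 297, 371]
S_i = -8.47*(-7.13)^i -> [-8.47, 60.39, -430.59, 3070.1, -21889.79]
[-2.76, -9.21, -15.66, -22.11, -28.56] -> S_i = -2.76 + -6.45*i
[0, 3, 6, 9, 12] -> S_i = 0 + 3*i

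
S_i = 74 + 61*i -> [74, 135, 196, 257, 318]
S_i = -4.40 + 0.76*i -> [-4.4, -3.64, -2.88, -2.12, -1.36]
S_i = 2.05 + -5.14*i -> [2.05, -3.09, -8.23, -13.37, -18.51]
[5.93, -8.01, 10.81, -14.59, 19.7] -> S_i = 5.93*(-1.35)^i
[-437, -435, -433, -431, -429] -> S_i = -437 + 2*i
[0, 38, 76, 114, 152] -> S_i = 0 + 38*i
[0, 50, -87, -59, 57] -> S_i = Random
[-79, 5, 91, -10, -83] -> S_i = Random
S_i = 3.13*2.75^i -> [3.13, 8.61, 23.67, 65.09, 179.01]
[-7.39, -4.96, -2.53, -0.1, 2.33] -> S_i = -7.39 + 2.43*i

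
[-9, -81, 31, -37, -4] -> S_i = Random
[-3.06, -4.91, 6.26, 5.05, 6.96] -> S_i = Random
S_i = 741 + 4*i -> [741, 745, 749, 753, 757]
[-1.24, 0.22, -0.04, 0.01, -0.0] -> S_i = -1.24*(-0.18)^i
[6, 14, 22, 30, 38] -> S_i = 6 + 8*i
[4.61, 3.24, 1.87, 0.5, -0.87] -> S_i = 4.61 + -1.37*i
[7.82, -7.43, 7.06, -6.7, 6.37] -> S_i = 7.82*(-0.95)^i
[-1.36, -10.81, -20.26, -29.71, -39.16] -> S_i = -1.36 + -9.45*i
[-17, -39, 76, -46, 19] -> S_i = Random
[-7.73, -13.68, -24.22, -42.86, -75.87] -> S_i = -7.73*1.77^i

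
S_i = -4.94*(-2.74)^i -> [-4.94, 13.54, -37.09, 101.62, -278.44]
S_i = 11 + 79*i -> [11, 90, 169, 248, 327]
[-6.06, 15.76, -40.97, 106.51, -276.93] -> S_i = -6.06*(-2.60)^i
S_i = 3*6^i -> [3, 18, 108, 648, 3888]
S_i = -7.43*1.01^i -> [-7.43, -7.5, -7.58, -7.66, -7.73]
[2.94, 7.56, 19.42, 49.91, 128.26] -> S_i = 2.94*2.57^i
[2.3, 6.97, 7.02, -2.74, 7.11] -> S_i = Random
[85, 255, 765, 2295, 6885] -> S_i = 85*3^i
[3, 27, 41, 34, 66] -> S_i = Random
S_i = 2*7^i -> [2, 14, 98, 686, 4802]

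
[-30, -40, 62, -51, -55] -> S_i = Random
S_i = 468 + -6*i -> [468, 462, 456, 450, 444]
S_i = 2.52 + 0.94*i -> [2.52, 3.46, 4.4, 5.34, 6.28]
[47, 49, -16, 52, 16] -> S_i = Random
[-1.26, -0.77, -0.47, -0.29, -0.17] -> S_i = -1.26*0.61^i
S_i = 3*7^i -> [3, 21, 147, 1029, 7203]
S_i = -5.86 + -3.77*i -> [-5.86, -9.63, -13.4, -17.17, -20.94]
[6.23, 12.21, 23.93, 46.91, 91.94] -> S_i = 6.23*1.96^i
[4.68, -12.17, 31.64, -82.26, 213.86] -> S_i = 4.68*(-2.60)^i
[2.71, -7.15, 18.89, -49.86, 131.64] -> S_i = 2.71*(-2.64)^i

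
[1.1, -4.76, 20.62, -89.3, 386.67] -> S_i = 1.10*(-4.33)^i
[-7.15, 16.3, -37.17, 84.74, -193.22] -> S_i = -7.15*(-2.28)^i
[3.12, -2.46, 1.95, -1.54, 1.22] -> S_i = 3.12*(-0.79)^i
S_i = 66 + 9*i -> [66, 75, 84, 93, 102]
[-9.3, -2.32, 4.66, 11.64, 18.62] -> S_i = -9.30 + 6.98*i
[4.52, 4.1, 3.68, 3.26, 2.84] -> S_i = 4.52 + -0.42*i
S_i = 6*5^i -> [6, 30, 150, 750, 3750]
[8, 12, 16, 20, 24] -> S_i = 8 + 4*i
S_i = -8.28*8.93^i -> [-8.28, -73.94, -660.29, -5896.37, -52654.58]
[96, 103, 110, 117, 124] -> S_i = 96 + 7*i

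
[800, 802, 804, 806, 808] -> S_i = 800 + 2*i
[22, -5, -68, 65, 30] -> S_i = Random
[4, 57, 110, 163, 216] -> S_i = 4 + 53*i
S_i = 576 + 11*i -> [576, 587, 598, 609, 620]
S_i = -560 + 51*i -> [-560, -509, -458, -407, -356]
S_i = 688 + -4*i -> [688, 684, 680, 676, 672]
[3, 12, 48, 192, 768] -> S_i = 3*4^i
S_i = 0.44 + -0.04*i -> [0.44, 0.4, 0.36, 0.32, 0.28]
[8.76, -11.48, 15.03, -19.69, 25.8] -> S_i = 8.76*(-1.31)^i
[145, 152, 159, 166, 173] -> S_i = 145 + 7*i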